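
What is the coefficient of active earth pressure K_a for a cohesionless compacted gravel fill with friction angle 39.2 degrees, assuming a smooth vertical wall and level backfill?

K_a = (1 − sin φ)/(1 + sin φ) = (1 − sin 39.2°)/(1 + sin 39.2°) = 0.2255.

0.225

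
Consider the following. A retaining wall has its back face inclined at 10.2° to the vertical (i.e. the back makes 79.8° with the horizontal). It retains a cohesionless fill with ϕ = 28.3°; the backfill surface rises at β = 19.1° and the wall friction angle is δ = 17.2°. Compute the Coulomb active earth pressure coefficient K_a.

K_a = sin²(α+φ) / [sin²α · sin(α−δ) · (1 + √{sin(φ+δ)sin(φ−β) / (sin(α−δ)sin(α+β))})²].
With α = 79.8°, φ = 28.3°, δ = 17.2°, β = 19.1°: K_a = 0.5675.

0.568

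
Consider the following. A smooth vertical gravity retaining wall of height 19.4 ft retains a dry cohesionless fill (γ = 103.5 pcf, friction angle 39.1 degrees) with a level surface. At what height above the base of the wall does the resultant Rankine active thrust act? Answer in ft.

6.47 ft

K_a = 0.2265.
The pressure distribution is triangular, so the resultant acts at H/3 above the base = 19.4/3 = 6.467 ft.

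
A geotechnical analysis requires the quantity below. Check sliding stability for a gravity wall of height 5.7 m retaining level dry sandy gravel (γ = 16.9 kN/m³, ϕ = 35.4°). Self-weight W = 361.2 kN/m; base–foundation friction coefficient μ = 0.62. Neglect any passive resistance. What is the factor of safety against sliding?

3.06

K_a = tan²(45° − 35.4°/2) = 0.2664.
P_a = ½K_aγH² = 0.5×0.2664×16.9×5.7² = 73.14 kN/m, acting at H/3 = 1.900 m above the base.
FS_sliding = μW / P_a = 0.62×361.2 / 73.14 = 3.062.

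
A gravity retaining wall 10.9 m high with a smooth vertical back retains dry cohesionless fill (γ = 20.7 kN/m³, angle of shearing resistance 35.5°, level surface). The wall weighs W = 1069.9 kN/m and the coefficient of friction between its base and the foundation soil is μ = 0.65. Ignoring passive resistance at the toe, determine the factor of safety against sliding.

K_a = tan²(45° − 35.5°/2) = 0.2653.
P_a = ½K_aγH² = 0.5×0.2653×20.7×10.9² = 326.2 kN/m, acting at H/3 = 3.633 m above the base.
FS_sliding = μW / P_a = 0.65×1069.9 / 326.2 = 2.132.

2.13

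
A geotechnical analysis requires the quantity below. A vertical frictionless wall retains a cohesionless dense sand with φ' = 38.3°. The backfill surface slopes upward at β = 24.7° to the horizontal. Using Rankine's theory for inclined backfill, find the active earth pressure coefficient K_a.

0.300

K_a = cos β · (cos β − √(cos²β − cos²φ)) / (cos β + √(cos²β − cos²φ)).
cos β = 0.9085, cos φ = 0.7848, √(cos²β − cos²φ) = 0.4577.
K_a = 0.9085 × (0.9085 − 0.4577)/(0.9085 + 0.4577) = 0.2998.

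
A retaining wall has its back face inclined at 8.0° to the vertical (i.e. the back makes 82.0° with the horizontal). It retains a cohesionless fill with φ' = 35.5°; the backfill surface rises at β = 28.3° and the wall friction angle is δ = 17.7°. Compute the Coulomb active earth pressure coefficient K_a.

0.492

K_a = sin²(α+φ) / [sin²α · sin(α−δ) · (1 + √{sin(φ+δ)sin(φ−β) / (sin(α−δ)sin(α+β))})²].
With α = 82.0°, φ = 35.5°, δ = 17.7°, β = 28.3°: K_a = 0.4925.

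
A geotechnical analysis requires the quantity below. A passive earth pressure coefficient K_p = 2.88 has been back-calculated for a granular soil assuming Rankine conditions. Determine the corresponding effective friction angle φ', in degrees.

K_p = (1+sin φ)/(1−sin φ) ⇒ sin φ = (K_p − 1)/(K_p + 1) = 0.4845.
φ = arcsin(0.4845) = 28.98°.

29.0°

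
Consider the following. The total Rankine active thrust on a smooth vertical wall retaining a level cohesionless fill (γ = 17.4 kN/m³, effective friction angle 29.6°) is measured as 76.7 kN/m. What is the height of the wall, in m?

K_a = 0.3387. P_a = ½ K_a γ H² ⇒ H = √(2P_a/(K_a γ)).
H = √(2×76.7/(0.3387×17.4)) = 5.102 m.

5.10 m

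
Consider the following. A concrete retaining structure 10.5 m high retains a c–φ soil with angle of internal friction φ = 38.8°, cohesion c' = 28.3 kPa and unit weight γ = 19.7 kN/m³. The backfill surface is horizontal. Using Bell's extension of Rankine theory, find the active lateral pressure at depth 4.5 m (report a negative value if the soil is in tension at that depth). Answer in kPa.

K_a = (1 − sin φ)/(1 + sin φ) = 0.2296.
σ_a = K_a γ z − 2c√K_a = 0.2296×19.7×4.5 − 2×28.3×0.4791 = -6.768 kPa.

-6.77 kPa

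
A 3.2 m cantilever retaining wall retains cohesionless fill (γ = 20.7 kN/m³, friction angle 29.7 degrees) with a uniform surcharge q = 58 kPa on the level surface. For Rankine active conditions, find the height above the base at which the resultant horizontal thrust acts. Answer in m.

1.41 m

K_a = 0.3374.
Triangular part P₁ = ½K_aγH² = 35.76 at H/3 = 1.067 m; rectangular part P₂ = K_a q H = 62.62 at H/2 = 1.600 m.
ȳ = (P₁·1.067 + P₂·1.600)/(P₁+P₂) = 1.406 m.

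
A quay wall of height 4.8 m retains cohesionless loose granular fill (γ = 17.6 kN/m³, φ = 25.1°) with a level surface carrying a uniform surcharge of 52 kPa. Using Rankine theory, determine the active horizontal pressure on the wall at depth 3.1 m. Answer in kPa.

43.1 kPa

K_a = (1 − sin φ)/(1 + sin φ) = 0.4043.
σ_v = γz + q = 17.6 × 3.1 + 52 = 106.6 kPa.
σ_h = K_a σ_v = 0.4043 × 106.6 = 43.08 kPa.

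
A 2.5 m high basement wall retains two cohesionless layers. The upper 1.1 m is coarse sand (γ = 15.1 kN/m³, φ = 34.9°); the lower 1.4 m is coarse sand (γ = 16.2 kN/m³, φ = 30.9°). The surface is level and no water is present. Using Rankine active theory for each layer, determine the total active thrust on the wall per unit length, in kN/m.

K_a1 = tan²(45°−34.9°/2) = 0.2721; K_a2 = tan²(45°−30.9°/2) = 0.3214.
Layer 1: σ at base = K_a1 γ₁ h₁ = 4.520 kPa; P₁ = ½×4.520×1.1 = 2.486.
Layer 2: σ_v at top = γ₁h₁ = 16.61; σ_h top = K_a2×16.61 = 5.339; σ_h base = K_a2×(16.61+16.2×1.4) = 12.63.
P₂ = ½(5.339+12.63)×1.4 = 12.58. Total P_a = 2.486+12.58 = 15.06 kN/m.

15.1 kN/m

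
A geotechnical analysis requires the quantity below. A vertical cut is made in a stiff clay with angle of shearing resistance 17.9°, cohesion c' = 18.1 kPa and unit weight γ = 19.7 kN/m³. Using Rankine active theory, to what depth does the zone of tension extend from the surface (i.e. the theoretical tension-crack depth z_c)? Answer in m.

K_a = tan²(45° − 17.9°/2) = 0.5298; √K_a = 0.7279.
The active pressure is zero where K_a γ z = 2c√K_a, so z_c = 2c/(γ√K_a) = 2×18.1/(19.7×0.7279) = 2.525 m.

2.52 m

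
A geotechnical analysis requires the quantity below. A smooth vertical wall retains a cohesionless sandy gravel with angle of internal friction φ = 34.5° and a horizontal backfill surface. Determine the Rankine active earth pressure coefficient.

0.277

K_a = (1 − sin φ)/(1 + sin φ) = (1 − sin 34.5°)/(1 + sin 34.5°) = 0.2768.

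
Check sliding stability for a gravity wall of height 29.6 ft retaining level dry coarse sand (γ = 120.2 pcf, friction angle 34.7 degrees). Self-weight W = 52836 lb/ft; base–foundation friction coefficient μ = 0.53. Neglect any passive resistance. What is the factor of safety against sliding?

1.94

K_a = tan²(45° − 34.7°/2) = 0.2745.
P_a = ½K_aγH² = 0.5×0.2745×120.2×29.6² = 14450 lb/ft, acting at H/3 = 9.867 ft above the base.
FS_sliding = μW / P_a = 0.53×52836 / 14450 = 1.938.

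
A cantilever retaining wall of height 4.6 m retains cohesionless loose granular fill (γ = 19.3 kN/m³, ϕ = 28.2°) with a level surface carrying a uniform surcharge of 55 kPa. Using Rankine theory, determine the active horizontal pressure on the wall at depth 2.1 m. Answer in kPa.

34.2 kPa

K_a = (1 − sin φ)/(1 + sin φ) = 0.3582.
σ_v = γz + q = 19.3 × 2.1 + 55 = 95.53 kPa.
σ_h = K_a σ_v = 0.3582 × 95.53 = 34.22 kPa.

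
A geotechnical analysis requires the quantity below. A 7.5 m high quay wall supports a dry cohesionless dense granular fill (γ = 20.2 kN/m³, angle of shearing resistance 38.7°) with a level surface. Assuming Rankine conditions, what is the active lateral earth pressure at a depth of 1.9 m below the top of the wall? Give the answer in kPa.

8.85 kPa

K_a = (1 − sin φ)/(1 + sin φ) = 0.2306.
σ_h = K_a γ z = 0.2306 × 20.2 × 1.9 = 8.850 kPa.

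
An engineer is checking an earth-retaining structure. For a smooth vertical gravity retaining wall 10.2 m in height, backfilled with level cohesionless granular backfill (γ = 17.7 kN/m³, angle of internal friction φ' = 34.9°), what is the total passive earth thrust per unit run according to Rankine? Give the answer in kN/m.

3380 kN/m

K_p = tan²(45° + φ/2) = 3.674.
P_p = ½ K_p γ H² = 0.5 × 3.674 × 17.7 × 10.2² = 3383 kN/m.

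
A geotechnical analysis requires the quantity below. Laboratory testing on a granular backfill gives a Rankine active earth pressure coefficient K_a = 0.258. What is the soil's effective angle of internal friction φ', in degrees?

K_a = tan²(45° − φ/2) ⇒ 45° − φ/2 = arctan(√0.258) = 26.93°.
φ = 2(45° − 26.93°) = 36.14°.

36.1°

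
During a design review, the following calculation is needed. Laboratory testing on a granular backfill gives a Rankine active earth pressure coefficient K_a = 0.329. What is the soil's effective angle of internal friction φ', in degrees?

K_a = tan²(45° − φ/2) ⇒ 45° − φ/2 = arctan(√0.329) = 29.84°.
φ = 2(45° − 29.84°) = 30.32°.

30.3°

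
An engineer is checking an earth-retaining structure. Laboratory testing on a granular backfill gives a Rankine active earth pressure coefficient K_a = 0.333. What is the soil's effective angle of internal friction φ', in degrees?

30.0°

K_a = tan²(45° − φ/2) ⇒ 45° − φ/2 = arctan(√0.333) = 29.99°.
φ = 2(45° − 29.99°) = 30.02°.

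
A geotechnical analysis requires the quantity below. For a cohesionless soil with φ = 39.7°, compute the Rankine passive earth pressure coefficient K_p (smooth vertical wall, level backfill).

4.54

K_p = (1 + sin φ)/(1 − sin φ) = tan²(45° + 39.7°/2) = 4.537.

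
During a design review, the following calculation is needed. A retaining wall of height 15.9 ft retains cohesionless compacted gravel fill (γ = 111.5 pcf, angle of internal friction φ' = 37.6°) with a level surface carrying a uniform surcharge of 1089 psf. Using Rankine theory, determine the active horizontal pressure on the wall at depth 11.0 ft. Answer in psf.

561 psf

K_a = (1 − sin φ)/(1 + sin φ) = 0.2421.
σ_v = γz + q = 111.5 × 11.0 + 1089 = 2316 psf.
σ_h = K_a σ_v = 0.2421 × 2316 = 560.6 psf.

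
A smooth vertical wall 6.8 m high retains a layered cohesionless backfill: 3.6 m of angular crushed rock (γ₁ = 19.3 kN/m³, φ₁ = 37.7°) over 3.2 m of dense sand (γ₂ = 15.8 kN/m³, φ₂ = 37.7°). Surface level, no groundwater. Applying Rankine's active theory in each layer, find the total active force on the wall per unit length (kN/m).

K_a1 = tan²(45°−37.7°/2) = 0.2411; K_a2 = tan²(45°−37.7°/2) = 0.2411.
Layer 1: σ at base = K_a1 γ₁ h₁ = 16.75 kPa; P₁ = ½×16.75×3.6 = 30.15.
Layer 2: σ_v at top = γ₁h₁ = 69.48; σ_h top = K_a2×69.48 = 16.75; σ_h base = K_a2×(69.48+15.8×3.2) = 28.94.
P₂ = ½(16.75+28.94)×3.2 = 73.10. Total P_a = 30.15+73.10 = 103.2 kN/m.

103 kN/m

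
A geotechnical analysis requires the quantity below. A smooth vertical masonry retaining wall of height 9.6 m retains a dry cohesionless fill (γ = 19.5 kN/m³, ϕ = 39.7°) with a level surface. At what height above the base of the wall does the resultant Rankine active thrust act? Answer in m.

K_a = 0.2204.
The pressure distribution is triangular, so the resultant acts at H/3 above the base = 9.6/3 = 3.200 m.

3.20 m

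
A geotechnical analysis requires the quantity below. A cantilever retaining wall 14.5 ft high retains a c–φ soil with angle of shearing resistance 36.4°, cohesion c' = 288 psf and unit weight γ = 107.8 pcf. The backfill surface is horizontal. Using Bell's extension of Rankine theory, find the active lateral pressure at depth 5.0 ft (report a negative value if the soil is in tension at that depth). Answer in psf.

K_a = (1 − sin φ)/(1 + sin φ) = 0.2552.
σ_a = K_a γ z − 2c√K_a = 0.2552×107.8×5.0 − 2×288×0.5051 = -153.4 psf.

-153 psf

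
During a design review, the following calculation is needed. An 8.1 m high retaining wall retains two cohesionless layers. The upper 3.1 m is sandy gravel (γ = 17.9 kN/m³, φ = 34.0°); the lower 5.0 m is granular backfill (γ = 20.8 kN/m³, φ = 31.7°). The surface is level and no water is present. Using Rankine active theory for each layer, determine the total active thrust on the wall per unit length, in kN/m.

192 kN/m

K_a1 = tan²(45°−34.0°/2) = 0.2827; K_a2 = tan²(45°−31.7°/2) = 0.3111.
Layer 1: σ at base = K_a1 γ₁ h₁ = 15.69 kPa; P₁ = ½×15.69×3.1 = 24.32.
Layer 2: σ_v at top = γ₁h₁ = 55.49; σ_h top = K_a2×55.49 = 17.26; σ_h base = K_a2×(55.49+20.8×5.0) = 49.61.
P₂ = ½(17.26+49.61)×5.0 = 167.2. Total P_a = 24.32+167.2 = 191.5 kN/m.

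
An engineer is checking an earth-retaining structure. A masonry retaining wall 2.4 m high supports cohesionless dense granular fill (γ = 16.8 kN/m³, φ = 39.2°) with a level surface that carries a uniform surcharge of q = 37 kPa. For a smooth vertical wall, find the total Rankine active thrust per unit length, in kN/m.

30.9 kN/m

K_a = tan²(45° − φ/2) = 0.2255.
Soil triangle: ½ K_a γ H² = 0.5×0.2255×16.8×2.4² = 10.91 kN/m.
Surcharge rectangle: K_a q H = 0.2255×37×2.4 = 20.02 kN/m.
Total = 10.91 + 20.02 = 30.93 kN/m.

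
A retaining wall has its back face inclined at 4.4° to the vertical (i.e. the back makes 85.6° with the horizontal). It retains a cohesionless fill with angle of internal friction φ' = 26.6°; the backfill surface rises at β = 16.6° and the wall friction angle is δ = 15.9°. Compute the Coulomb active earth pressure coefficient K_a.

K_a = sin²(α+φ) / [sin²α · sin(α−δ) · (1 + √{sin(φ+δ)sin(φ−β) / (sin(α−δ)sin(α+β))})²].
With α = 85.6°, φ = 26.6°, δ = 15.9°, β = 16.6°: K_a = 0.4987.

0.499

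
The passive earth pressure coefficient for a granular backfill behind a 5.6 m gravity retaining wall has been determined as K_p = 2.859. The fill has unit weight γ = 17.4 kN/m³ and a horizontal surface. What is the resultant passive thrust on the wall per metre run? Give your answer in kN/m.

780 kN/m

P = ½ K_p γ H² = 0.5 × 2.859 × 17.4 × 5.6² = 780.0 kN/m.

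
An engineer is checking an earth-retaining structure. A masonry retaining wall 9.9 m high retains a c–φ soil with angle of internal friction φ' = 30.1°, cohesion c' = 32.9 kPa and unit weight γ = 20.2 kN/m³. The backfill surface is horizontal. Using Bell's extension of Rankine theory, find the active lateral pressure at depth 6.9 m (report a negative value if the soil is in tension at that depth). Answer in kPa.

K_a = (1 − sin φ)/(1 + sin φ) = 0.3320.
σ_a = K_a γ z − 2c√K_a = 0.3320×20.2×6.9 − 2×32.9×0.5762 = 8.360 kPa.

8.36 kPa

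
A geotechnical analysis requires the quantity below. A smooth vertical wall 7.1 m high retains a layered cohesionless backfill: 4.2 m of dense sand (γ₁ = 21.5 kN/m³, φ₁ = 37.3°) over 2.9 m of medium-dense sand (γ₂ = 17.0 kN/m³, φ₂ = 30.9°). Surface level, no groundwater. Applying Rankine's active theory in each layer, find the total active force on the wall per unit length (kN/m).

154 kN/m

K_a1 = tan²(45°−37.3°/2) = 0.2453; K_a2 = tan²(45°−30.9°/2) = 0.3214.
Layer 1: σ at base = K_a1 γ₁ h₁ = 22.15 kPa; P₁ = ½×22.15×4.2 = 46.52.
Layer 2: σ_v at top = γ₁h₁ = 90.30; σ_h top = K_a2×90.30 = 29.02; σ_h base = K_a2×(90.30+17.0×2.9) = 44.87.
P₂ = ½(29.02+44.87)×2.9 = 107.1. Total P_a = 46.52+107.1 = 153.7 kN/m.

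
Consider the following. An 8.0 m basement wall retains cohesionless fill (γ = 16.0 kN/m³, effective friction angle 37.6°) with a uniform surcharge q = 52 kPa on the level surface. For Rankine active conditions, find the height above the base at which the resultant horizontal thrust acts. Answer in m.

3.26 m

K_a = 0.2421.
Triangular part P₁ = ½K_aγH² = 124.0 at H/3 = 2.667 m; rectangular part P₂ = K_a q H = 100.7 at H/2 = 4.000 m.
ȳ = (P₁·2.667 + P₂·4.000)/(P₁+P₂) = 3.264 m.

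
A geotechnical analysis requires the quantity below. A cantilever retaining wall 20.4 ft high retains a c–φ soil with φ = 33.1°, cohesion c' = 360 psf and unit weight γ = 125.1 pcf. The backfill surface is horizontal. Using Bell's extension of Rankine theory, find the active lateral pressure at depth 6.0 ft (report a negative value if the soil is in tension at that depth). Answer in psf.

K_a = (1 − sin φ)/(1 + sin φ) = 0.2936.
σ_a = K_a γ z − 2c√K_a = 0.2936×125.1×6.0 − 2×360×0.5418 = -169.8 psf.

-170 psf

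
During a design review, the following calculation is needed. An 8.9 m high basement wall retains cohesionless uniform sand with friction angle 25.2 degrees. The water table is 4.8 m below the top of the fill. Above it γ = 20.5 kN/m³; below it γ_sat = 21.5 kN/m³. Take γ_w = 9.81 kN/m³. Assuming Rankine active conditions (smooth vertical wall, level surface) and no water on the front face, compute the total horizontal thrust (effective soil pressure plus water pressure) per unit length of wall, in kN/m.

K_a = tan²(45° − φ/2) = 0.4027.
γ' = 21.5 − 9.81 = 11.69 kN/m³. Depth below WT = 4.1 m.
σ'_h at WT = K_a γ d_w = 39.63 kPa; at base = 39.63 + K_a γ' × 4.1 = 58.93 kPa.
P₁ (0–4.8 m) = ½×39.63×4.8 = 95.11. P₂ (4.8–8.9 m) = ½(39.63+58.93)×4.1 = 202.1.
P_w = ½ γ_w h₂² = 0.5×9.81×4.1² = 82.45. Total = 95.11+202.1+82.45 = 379.6 kN/m.

380 kN/m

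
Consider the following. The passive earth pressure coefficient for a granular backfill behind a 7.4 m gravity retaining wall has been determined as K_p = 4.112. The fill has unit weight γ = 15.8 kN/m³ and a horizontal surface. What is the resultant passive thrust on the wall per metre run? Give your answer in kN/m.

1780 kN/m

P = ½ K_p γ H² = 0.5 × 4.112 × 15.8 × 7.4² = 1779 kN/m.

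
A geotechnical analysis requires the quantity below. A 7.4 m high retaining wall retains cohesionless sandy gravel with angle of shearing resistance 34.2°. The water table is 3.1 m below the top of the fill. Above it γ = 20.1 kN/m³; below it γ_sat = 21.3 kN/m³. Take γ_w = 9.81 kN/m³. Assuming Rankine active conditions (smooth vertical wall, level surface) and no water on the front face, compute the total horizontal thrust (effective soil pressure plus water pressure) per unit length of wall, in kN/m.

K_a = tan²(45° − φ/2) = 0.2803.
γ' = 21.3 − 9.81 = 11.49 kN/m³. Depth below WT = 4.3 m.
σ'_h at WT = K_a γ d_w = 17.47 kPa; at base = 17.47 + K_a γ' × 4.3 = 31.32 kPa.
P₁ (0–3.1 m) = ½×17.47×3.1 = 27.08. P₂ (3.1–7.4 m) = ½(17.47+31.32)×4.3 = 104.9.
P_w = ½ γ_w h₂² = 0.5×9.81×4.3² = 90.69. Total = 27.08+104.9+90.69 = 222.7 kN/m.

223 kN/m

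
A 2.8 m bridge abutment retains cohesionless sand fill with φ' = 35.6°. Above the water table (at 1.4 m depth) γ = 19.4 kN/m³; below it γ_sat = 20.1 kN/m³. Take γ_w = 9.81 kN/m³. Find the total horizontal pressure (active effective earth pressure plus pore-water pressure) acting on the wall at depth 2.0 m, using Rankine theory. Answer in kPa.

14.7 kPa

K_a = (1 − sin φ)/(1 + sin φ) = 0.2641.
γ' = 20.1 − 9.81 = 10.29 kN/m³.
Effective vertical stress at 2.0 m: σ'_v = 19.4×1.4 + 10.29×0.600 = 33.33 kPa.
σ'_h = K_a σ'_v = 0.2641 × 33.33 = 8.804 kPa; u = γ_w × 0.600 = 5.886 kPa.
Total σ_h = 8.804 + 5.886 = 14.69 kPa.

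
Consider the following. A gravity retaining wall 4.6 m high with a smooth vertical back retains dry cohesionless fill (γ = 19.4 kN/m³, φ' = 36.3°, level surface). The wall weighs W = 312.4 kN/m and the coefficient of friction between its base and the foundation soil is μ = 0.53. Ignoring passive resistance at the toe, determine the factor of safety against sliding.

3.15

K_a = tan²(45° − 36.3°/2) = 0.2563.
P_a = ½K_aγH² = 0.5×0.2563×19.4×4.6² = 52.60 kN/m, acting at H/3 = 1.533 m above the base.
FS_sliding = μW / P_a = 0.53×312.4 / 52.60 = 3.148.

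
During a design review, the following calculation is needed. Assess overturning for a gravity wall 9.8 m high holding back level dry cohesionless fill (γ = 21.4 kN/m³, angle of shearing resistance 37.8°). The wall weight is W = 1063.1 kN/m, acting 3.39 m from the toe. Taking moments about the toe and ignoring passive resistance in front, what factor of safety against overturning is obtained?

K_a = tan²(45° − 37.8°/2) = 0.2400.
P_a = ½K_aγH² = 0.5×0.2400×21.4×9.8² = 246.6 kN/m, acting at H/3 = 3.267 m above the base.
Overturning moment M_o = P_a × H/3 = 246.6 × 3.267 = 805.7.
Resisting moment M_r = W × 3.39 = 1063.1 × 3.39 = 3604.
FS_overturning = M_r/M_o = 3604/805.7 = 4.473.

4.47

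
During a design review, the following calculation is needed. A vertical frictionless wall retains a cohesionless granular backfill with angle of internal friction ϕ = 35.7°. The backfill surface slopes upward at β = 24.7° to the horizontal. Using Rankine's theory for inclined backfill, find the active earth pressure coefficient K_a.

K_a = cos β · (cos β − √(cos²β − cos²φ)) / (cos β + √(cos²β − cos²φ)).
cos β = 0.9085, cos φ = 0.8121, √(cos²β − cos²φ) = 0.4073.
K_a = 0.9085 × (0.9085 − 0.4073)/(0.9085 + 0.4073) = 0.3460.

0.346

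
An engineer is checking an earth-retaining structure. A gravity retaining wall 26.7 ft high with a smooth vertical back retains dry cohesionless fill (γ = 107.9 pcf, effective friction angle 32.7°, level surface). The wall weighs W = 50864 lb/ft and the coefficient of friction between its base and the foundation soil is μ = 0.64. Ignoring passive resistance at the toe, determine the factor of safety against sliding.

K_a = tan²(45° − 32.7°/2) = 0.2985.
P_a = ½K_aγH² = 0.5×0.2985×107.9×26.7² = 11480 lb/ft, acting at H/3 = 8.900 ft above the base.
FS_sliding = μW / P_a = 0.64×50864 / 11480 = 2.836.

2.84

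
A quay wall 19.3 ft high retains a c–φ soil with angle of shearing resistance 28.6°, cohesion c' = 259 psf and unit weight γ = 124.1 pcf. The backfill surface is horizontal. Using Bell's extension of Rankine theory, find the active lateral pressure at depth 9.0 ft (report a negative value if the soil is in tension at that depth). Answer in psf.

86.2 psf

K_a = (1 − sin φ)/(1 + sin φ) = 0.3525.
σ_a = K_a γ z − 2c√K_a = 0.3525×124.1×9.0 − 2×259×0.5938 = 86.19 psf.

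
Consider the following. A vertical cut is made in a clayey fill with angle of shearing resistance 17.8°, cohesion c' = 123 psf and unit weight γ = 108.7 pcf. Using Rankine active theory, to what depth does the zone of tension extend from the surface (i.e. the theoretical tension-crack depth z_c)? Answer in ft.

3.10 ft

K_a = tan²(45° − 17.8°/2) = 0.5318; √K_a = 0.7292.
The active pressure is zero where K_a γ z = 2c√K_a, so z_c = 2c/(γ√K_a) = 2×123/(108.7×0.7292) = 3.103 ft.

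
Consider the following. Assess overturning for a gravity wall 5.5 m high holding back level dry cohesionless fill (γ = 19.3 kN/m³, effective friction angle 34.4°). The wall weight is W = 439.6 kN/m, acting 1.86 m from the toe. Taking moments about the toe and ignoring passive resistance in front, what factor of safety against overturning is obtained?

5.50

K_a = tan²(45° − 34.4°/2) = 0.2780.
P_a = ½K_aγH² = 0.5×0.2780×19.3×5.5² = 81.15 kN/m, acting at H/3 = 1.833 m above the base.
Overturning moment M_o = P_a × H/3 = 81.15 × 1.833 = 148.8.
Resisting moment M_r = W × 1.86 = 439.6 × 1.86 = 817.7.
FS_overturning = M_r/M_o = 817.7/148.8 = 5.496.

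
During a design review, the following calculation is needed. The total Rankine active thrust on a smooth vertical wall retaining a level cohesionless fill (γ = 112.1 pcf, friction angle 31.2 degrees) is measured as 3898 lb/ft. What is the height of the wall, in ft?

14.8 ft

K_a = 0.3175. P_a = ½ K_a γ H² ⇒ H = √(2P_a/(K_a γ)).
H = √(2×3898/(0.3175×112.1)) = 14.80 ft.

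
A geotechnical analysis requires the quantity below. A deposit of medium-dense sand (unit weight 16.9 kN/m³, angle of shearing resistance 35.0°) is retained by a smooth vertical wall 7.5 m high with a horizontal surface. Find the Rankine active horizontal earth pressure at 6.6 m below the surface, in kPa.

K_a = (1 − sin φ)/(1 + sin φ) = 0.2710.
σ_h = K_a γ z = 0.2710 × 16.9 × 6.6 = 30.23 kPa.

30.2 kPa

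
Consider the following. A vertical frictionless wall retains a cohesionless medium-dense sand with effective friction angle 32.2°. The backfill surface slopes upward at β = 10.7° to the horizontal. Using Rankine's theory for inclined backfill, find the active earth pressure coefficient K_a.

K_a = cos β · (cos β − √(cos²β − cos²φ)) / (cos β + √(cos²β − cos²φ)).
cos β = 0.9826, cos φ = 0.8462, √(cos²β − cos²φ) = 0.4995.
K_a = 0.9826 × (0.9826 − 0.4995)/(0.9826 + 0.4995) = 0.3203.

0.320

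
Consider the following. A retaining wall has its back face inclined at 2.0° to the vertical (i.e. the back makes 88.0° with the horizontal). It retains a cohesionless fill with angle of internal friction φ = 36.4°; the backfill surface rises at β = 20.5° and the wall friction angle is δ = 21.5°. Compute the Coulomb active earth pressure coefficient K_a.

0.323

K_a = sin²(α+φ) / [sin²α · sin(α−δ) · (1 + √{sin(φ+δ)sin(φ−β) / (sin(α−δ)sin(α+β))})²].
With α = 88.0°, φ = 36.4°, δ = 21.5°, β = 20.5°: K_a = 0.3232.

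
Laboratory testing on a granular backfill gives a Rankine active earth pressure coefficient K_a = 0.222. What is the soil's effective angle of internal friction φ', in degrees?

39.5°

K_a = tan²(45° − φ/2) ⇒ 45° − φ/2 = arctan(√0.222) = 25.23°.
φ = 2(45° − 25.23°) = 39.54°.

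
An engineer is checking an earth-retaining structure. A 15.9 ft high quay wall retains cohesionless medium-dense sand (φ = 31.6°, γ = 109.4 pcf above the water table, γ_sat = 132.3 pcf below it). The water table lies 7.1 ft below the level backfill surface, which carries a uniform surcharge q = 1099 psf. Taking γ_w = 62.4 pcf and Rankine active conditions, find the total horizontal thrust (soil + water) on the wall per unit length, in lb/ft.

11700 lb/ft

K_a = tan²(45° − φ/2) = 0.3123.
γ' = 132.3 − 62.4 = 69.90 pcf. h₂ = H − d_w = 8.8 ft.
σ'_h: at surface K_a·q = 343.3; at WT K_a(q+γd_w) = 585.9; at base K_a(q+γd_w+γ'h₂) = 778.0 psf.
P₁ = ½(343.3+585.9)×7.1 = 3298; P₂ = ½(585.9+778.0)×8.8 = 6001; P_w = ½γ_w h₂² = 2416.
Total = 3298+6001+2416 = 11720 lb/ft.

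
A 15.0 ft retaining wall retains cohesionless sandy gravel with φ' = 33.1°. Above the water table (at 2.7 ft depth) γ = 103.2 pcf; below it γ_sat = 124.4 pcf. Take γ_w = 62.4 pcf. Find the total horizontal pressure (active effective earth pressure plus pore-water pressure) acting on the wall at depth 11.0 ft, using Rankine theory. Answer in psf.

751 psf

K_a = (1 − sin φ)/(1 + sin φ) = 0.2936.
γ' = 124.4 − 62.4 = 62.00 pcf.
Effective vertical stress at 11.0 ft: σ'_v = 103.2×2.7 + 62.00×8.30 = 793.2 psf.
σ'_h = K_a σ'_v = 0.2936 × 793.2 = 232.9 psf; u = γ_w × 8.30 = 517.9 psf.
Total σ_h = 232.9 + 517.9 = 750.8 psf.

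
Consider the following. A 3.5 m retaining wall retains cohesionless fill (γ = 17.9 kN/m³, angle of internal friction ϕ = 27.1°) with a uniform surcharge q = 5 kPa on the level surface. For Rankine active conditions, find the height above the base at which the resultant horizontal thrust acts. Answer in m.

1.25 m

K_a = 0.3741.
Triangular part P₁ = ½K_aγH² = 41.01 at H/3 = 1.167 m; rectangular part P₂ = K_a q H = 6.546 at H/2 = 1.750 m.
ȳ = (P₁·1.167 + P₂·1.750)/(P₁+P₂) = 1.247 m.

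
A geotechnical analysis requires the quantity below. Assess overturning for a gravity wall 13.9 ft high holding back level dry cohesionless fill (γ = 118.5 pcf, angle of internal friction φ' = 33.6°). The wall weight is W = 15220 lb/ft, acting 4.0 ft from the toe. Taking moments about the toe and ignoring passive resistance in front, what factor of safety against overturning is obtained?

K_a = tan²(45° − 33.6°/2) = 0.2875.
P_a = ½K_aγH² = 0.5×0.2875×118.5×13.9² = 3291 lb/ft, acting at H/3 = 4.633 ft above the base.
Overturning moment M_o = P_a × H/3 = 3291 × 4.633 = 15250.
Resisting moment M_r = W × 4.0 = 15220 × 4.0 = 60880.
FS_overturning = M_r/M_o = 60880/15250 = 3.992.

3.99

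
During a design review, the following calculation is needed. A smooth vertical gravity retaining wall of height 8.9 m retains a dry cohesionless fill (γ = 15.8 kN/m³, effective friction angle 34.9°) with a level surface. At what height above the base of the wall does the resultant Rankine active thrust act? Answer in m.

K_a = 0.2721.
The pressure distribution is triangular, so the resultant acts at H/3 above the base = 8.9/3 = 2.967 m.

2.97 m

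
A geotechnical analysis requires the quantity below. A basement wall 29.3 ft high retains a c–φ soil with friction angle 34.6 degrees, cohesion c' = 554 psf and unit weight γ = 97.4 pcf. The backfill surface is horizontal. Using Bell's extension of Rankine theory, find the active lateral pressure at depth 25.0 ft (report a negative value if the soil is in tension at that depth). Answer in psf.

89.5 psf

K_a = (1 − sin φ)/(1 + sin φ) = 0.2756.
σ_a = K_a γ z − 2c√K_a = 0.2756×97.4×25.0 − 2×554×0.5250 = 89.46 psf.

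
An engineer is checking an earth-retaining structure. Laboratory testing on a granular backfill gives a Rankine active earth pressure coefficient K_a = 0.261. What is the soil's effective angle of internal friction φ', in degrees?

35.9°

K_a = tan²(45° − φ/2) ⇒ 45° − φ/2 = arctan(√0.261) = 27.06°.
φ = 2(45° − 27.06°) = 35.88°.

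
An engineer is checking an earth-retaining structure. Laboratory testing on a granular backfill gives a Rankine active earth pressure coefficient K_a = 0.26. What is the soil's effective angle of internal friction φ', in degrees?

36.0°

K_a = tan²(45° − φ/2) ⇒ 45° − φ/2 = arctan(√0.26) = 27.02°.
φ = 2(45° − 27.02°) = 35.97°.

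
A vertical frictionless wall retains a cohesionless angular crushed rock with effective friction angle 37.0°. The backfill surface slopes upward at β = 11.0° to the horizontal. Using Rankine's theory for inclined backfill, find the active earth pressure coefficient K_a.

0.260

K_a = cos β · (cos β − √(cos²β − cos²φ)) / (cos β + √(cos²β − cos²φ)).
cos β = 0.9816, cos φ = 0.7986, √(cos²β − cos²φ) = 0.5708.
K_a = 0.9816 × (0.9816 − 0.5708)/(0.9816 + 0.5708) = 0.2598.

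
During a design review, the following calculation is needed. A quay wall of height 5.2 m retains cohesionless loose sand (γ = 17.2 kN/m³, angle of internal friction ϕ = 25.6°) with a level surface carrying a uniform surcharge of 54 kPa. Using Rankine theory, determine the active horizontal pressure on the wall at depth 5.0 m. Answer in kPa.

55.5 kPa

K_a = (1 − sin φ)/(1 + sin φ) = 0.3966.
σ_v = γz + q = 17.2 × 5.0 + 54 = 140.0 kPa.
σ_h = K_a σ_v = 0.3966 × 140.0 = 55.52 kPa.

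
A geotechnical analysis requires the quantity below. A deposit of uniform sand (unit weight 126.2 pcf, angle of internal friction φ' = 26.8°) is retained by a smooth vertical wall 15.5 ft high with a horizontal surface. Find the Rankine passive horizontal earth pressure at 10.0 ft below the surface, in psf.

K_p = (1 + sin φ)/(1 − sin φ) = 2.642.
σ_h = K_p γ z = 2.642 × 126.2 × 10.0 = 3334 psf.

3330 psf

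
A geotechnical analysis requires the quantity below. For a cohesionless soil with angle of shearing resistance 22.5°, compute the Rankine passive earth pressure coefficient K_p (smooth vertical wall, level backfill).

2.24

K_p = (1 + sin φ)/(1 − sin φ) = tan²(45° + 22.5°/2) = 2.240.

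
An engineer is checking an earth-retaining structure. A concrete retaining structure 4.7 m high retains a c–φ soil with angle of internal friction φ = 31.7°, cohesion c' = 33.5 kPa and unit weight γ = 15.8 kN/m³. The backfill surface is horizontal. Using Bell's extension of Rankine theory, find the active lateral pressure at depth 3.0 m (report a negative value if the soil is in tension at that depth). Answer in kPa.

-22.6 kPa

K_a = (1 − sin φ)/(1 + sin φ) = 0.3111.
σ_a = K_a γ z − 2c√K_a = 0.3111×15.8×3.0 − 2×33.5×0.5577 = -22.62 kPa.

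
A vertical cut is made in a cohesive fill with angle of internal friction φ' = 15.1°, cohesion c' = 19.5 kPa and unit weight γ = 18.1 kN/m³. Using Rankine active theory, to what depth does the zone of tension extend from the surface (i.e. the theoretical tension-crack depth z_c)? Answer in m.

2.81 m

K_a = tan²(45° − 15.1°/2) = 0.5867; √K_a = 0.7659.
The active pressure is zero where K_a γ z = 2c√K_a, so z_c = 2c/(γ√K_a) = 2×19.5/(18.1×0.7659) = 2.813 m.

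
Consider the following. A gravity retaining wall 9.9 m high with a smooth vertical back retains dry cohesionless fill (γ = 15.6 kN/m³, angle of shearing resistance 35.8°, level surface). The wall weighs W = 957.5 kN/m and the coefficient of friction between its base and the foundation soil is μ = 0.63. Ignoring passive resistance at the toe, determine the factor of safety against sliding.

K_a = tan²(45° − 35.8°/2) = 0.2619.
P_a = ½K_aγH² = 0.5×0.2619×15.6×9.9² = 200.2 kN/m, acting at H/3 = 3.300 m above the base.
FS_sliding = μW / P_a = 0.63×957.5 / 200.2 = 3.013.

3.01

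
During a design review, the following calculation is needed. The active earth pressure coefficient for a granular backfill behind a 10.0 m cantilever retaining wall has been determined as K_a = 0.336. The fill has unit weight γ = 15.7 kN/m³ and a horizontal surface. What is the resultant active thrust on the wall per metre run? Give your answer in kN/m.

P = ½ K_a γ H² = 0.5 × 0.336 × 15.7 × 10.0² = 263.8 kN/m.

264 kN/m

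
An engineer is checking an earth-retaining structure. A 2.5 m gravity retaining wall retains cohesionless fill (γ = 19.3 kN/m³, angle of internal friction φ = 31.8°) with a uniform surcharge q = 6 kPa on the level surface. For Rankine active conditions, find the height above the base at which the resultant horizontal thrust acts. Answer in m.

K_a = 0.3098.
Triangular part P₁ = ½K_aγH² = 18.68 at H/3 = 0.8333 m; rectangular part P₂ = K_a q H = 4.647 at H/2 = 1.250 m.
ȳ = (P₁·0.8333 + P₂·1.250)/(P₁+P₂) = 0.9163 m.

0.916 m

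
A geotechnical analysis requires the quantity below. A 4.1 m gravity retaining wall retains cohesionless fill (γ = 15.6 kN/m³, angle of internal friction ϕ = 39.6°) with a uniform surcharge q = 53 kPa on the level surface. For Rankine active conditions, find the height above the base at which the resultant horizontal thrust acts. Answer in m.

1.79 m

K_a = 0.2214.
Triangular part P₁ = ½K_aγH² = 29.03 at H/3 = 1.367 m; rectangular part P₂ = K_a q H = 48.12 at H/2 = 2.050 m.
ȳ = (P₁·1.367 + P₂·2.050)/(P₁+P₂) = 1.793 m.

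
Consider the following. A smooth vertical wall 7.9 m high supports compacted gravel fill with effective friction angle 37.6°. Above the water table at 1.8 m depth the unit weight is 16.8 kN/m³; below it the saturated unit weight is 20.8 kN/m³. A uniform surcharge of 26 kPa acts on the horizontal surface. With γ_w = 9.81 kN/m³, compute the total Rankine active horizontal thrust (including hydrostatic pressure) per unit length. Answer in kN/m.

333 kN/m

K_a = tan²(45° − φ/2) = 0.2421.
γ' = 20.8 − 9.81 = 10.99 kN/m³. h₂ = H − d_w = 6.1 m.
σ'_h: at surface K_a·q = 6.295; at WT K_a(q+γd_w) = 13.62; at base K_a(q+γd_w+γ'h₂) = 29.85 kPa.
P₁ = ½(6.295+13.62)×1.8 = 17.92; P₂ = ½(13.62+29.85)×6.1 = 132.6; P_w = ½γ_w h₂² = 182.5.
Total = 17.92+132.6+182.5 = 333.0 kN/m.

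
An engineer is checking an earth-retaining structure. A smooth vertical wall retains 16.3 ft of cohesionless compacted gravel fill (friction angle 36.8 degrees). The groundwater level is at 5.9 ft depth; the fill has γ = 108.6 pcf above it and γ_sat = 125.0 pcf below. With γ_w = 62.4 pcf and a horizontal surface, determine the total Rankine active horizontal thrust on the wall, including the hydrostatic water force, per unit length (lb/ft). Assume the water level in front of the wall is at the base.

K_a = tan²(45° − φ/2) = 0.2508.
γ' = 125.0 − 62.4 = 62.60 pcf. Depth below WT = 10.4 ft.
σ'_h at WT = K_a γ d_w = 160.7 psf; at base = 160.7 + K_a γ' × 10.4 = 323.9 psf.
P₁ (0–5.9 ft) = ½×160.7×5.9 = 474.0. P₂ (5.9–16.3 ft) = ½(160.7+323.9)×10.4 = 2520.
P_w = ½ γ_w h₂² = 0.5×62.4×10.4² = 3375. Total = 474.0+2520+3375 = 6369 lb/ft.

6370 lb/ft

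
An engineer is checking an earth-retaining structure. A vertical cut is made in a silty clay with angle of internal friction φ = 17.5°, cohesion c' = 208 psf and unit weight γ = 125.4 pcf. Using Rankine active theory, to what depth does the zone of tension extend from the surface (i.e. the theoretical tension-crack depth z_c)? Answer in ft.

4.52 ft

K_a = tan²(45° − 17.5°/2) = 0.5376; √K_a = 0.7332.
The active pressure is zero where K_a γ z = 2c√K_a, so z_c = 2c/(γ√K_a) = 2×208/(125.4×0.7332) = 4.524 ft.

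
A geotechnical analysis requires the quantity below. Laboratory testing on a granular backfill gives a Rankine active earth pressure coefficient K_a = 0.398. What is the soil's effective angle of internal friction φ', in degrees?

K_a = tan²(45° − φ/2) ⇒ 45° − φ/2 = arctan(√0.398) = 32.25°.
φ = 2(45° − 32.25°) = 25.51°.

25.5°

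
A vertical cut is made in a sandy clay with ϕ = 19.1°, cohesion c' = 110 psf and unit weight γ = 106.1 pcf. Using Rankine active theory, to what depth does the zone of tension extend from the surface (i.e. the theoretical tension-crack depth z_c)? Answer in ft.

2.91 ft

K_a = tan²(45° − 19.1°/2) = 0.5069; √K_a = 0.7120.
The active pressure is zero where K_a γ z = 2c√K_a, so z_c = 2c/(γ√K_a) = 2×110/(106.1×0.7120) = 2.912 ft.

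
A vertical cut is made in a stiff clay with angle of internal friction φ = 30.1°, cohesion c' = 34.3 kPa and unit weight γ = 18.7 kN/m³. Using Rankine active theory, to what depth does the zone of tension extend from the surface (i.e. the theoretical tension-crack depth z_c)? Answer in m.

K_a = tan²(45° − 30.1°/2) = 0.3320; √K_a = 0.5762.
The active pressure is zero where K_a γ z = 2c√K_a, so z_c = 2c/(γ√K_a) = 2×34.3/(18.7×0.5762) = 6.367 m.

6.37 m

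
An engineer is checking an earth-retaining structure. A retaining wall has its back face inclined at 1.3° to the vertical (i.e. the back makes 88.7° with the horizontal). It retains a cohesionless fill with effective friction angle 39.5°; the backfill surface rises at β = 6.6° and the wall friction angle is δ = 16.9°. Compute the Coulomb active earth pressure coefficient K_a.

0.227

K_a = sin²(α+φ) / [sin²α · sin(α−δ) · (1 + √{sin(φ+δ)sin(φ−β) / (sin(α−δ)sin(α+β))})²].
With α = 88.7°, φ = 39.5°, δ = 16.9°, β = 6.6°: K_a = 0.2273.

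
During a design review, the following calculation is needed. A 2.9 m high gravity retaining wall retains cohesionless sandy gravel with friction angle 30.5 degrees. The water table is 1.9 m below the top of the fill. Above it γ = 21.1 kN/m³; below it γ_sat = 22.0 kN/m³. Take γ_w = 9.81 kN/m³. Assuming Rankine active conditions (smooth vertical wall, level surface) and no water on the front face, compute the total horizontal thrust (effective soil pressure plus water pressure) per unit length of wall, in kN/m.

K_a = tan²(45° − φ/2) = 0.3267.
γ' = 22.0 − 9.81 = 12.19 kN/m³. Depth below WT = 1.0 m.
σ'_h at WT = K_a γ d_w = 13.10 kPa; at base = 13.10 + K_a γ' × 1.0 = 17.08 kPa.
P₁ (0–1.9 m) = ½×13.10×1.9 = 12.44. P₂ (1.9–2.9 m) = ½(13.10+17.08)×1.0 = 15.09.
P_w = ½ γ_w h₂² = 0.5×9.81×1.0² = 4.905. Total = 12.44+15.09+4.905 = 32.43 kN/m.

32.4 kN/m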